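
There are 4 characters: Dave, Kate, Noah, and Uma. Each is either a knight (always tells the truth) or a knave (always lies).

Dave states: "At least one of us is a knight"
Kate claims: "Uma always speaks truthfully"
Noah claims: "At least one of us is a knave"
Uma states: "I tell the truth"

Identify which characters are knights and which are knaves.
Dave is a knight.
Kate is a knave.
Noah is a knight.
Uma is a knave.

Verification:
- Dave (knight) says "At least one of us is a knight" - this is TRUE because Dave and Noah are knights.
- Kate (knave) says "Uma always speaks truthfully" - this is FALSE (a lie) because Uma is a knave.
- Noah (knight) says "At least one of us is a knave" - this is TRUE because Kate and Uma are knaves.
- Uma (knave) says "I tell the truth" - this is FALSE (a lie) because Uma is a knave.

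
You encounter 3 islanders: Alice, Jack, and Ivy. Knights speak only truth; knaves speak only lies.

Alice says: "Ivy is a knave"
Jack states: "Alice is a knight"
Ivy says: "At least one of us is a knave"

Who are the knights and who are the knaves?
Alice is a knave.
Jack is a knave.
Ivy is a knight.

Verification:
- Alice (knave) says "Ivy is a knave" - this is FALSE (a lie) because Ivy is a knight.
- Jack (knave) says "Alice is a knight" - this is FALSE (a lie) because Alice is a knave.
- Ivy (knight) says "At least one of us is a knave" - this is TRUE because Alice and Jack are knaves.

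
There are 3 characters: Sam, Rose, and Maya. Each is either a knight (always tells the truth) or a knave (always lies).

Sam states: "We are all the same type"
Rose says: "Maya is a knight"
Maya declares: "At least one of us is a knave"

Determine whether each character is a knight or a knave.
Sam is a knave.
Rose is a knight.
Maya is a knight.

Verification:
- Sam (knave) says "We are all the same type" - this is FALSE (a lie) because Rose and Maya are knights and Sam is a knave.
- Rose (knight) says "Maya is a knight" - this is TRUE because Maya is a knight.
- Maya (knight) says "At least one of us is a knave" - this is TRUE because Sam is a knave.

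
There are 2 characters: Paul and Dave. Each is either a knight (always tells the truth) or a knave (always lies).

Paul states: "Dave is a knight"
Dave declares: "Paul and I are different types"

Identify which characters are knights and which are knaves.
Paul is a knave.
Dave is a knave.

Verification:
- Paul (knave) says "Dave is a knight" - this is FALSE (a lie) because Dave is a knave.
- Dave (knave) says "Paul and I are different types" - this is FALSE (a lie) because Dave is a knave and Paul is a knave.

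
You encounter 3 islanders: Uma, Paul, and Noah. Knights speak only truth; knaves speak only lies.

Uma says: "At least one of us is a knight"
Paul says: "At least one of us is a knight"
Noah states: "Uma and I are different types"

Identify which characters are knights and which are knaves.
Uma is a knave.
Paul is a knave.
Noah is a knave.

Verification:
- Uma (knave) says "At least one of us is a knight" - this is FALSE (a lie) because no one is a knight.
- Paul (knave) says "At least one of us is a knight" - this is FALSE (a lie) because no one is a knight.
- Noah (knave) says "Uma and I are different types" - this is FALSE (a lie) because Noah is a knave and Uma is a knave.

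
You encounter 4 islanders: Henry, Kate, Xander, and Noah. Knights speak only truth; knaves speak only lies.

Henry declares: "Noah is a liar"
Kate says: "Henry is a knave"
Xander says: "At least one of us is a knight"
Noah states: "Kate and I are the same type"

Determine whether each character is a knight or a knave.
Henry is a knave.
Kate is a knight.
Xander is a knight.
Noah is a knight.

Verification:
- Henry (knave) says "Noah is a liar" - this is FALSE (a lie) because Noah is a knight.
- Kate (knight) says "Henry is a knave" - this is TRUE because Henry is a knave.
- Xander (knight) says "At least one of us is a knight" - this is TRUE because Kate, Xander, and Noah are knights.
- Noah (knight) says "Kate and I are the same type" - this is TRUE because Noah is a knight and Kate is a knight.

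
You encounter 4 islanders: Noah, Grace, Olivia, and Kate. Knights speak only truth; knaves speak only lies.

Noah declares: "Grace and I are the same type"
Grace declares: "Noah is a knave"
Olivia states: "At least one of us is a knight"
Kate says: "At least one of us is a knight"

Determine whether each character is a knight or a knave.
Noah is a knave.
Grace is a knight.
Olivia is a knight.
Kate is a knight.

Verification:
- Noah (knave) says "Grace and I are the same type" - this is FALSE (a lie) because Noah is a knave and Grace is a knight.
- Grace (knight) says "Noah is a knave" - this is TRUE because Noah is a knave.
- Olivia (knight) says "At least one of us is a knight" - this is TRUE because Grace, Olivia, and Kate are knights.
- Kate (knight) says "At least one of us is a knight" - this is TRUE because Grace, Olivia, and Kate are knights.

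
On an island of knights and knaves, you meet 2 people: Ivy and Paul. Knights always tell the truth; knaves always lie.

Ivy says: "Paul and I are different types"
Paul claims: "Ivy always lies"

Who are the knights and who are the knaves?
Ivy is a knight.
Paul is a knave.

Verification:
- Ivy (knight) says "Paul and I are different types" - this is TRUE because Ivy is a knight and Paul is a knave.
- Paul (knave) says "Ivy always lies" - this is FALSE (a lie) because Ivy is a knight.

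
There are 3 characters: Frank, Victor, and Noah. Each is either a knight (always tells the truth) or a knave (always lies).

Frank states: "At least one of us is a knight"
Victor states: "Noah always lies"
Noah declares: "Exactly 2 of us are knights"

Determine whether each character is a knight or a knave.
Frank is a knight.
Victor is a knave.
Noah is a knight.

Verification:
- Frank (knight) says "At least one of us is a knight" - this is TRUE because Frank and Noah are knights.
- Victor (knave) says "Noah always lies" - this is FALSE (a lie) because Noah is a knight.
- Noah (knight) says "Exactly 2 of us are knights" - this is TRUE because there are 2 knights.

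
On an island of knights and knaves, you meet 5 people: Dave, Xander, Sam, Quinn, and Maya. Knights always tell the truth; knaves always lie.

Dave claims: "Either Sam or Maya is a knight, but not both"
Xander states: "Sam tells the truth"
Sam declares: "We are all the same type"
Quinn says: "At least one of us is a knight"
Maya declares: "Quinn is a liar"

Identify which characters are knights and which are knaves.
Dave is a knave.
Xander is a knave.
Sam is a knave.
Quinn is a knight.
Maya is a knave.

Verification:
- Dave (knave) says "Either Sam or Maya is a knight, but not both" - this is FALSE (a lie) because Sam is a knave and Maya is a knave.
- Xander (knave) says "Sam tells the truth" - this is FALSE (a lie) because Sam is a knave.
- Sam (knave) says "We are all the same type" - this is FALSE (a lie) because Quinn is a knight and Dave, Xander, Sam, and Maya are knaves.
- Quinn (knight) says "At least one of us is a knight" - this is TRUE because Quinn is a knight.
- Maya (knave) says "Quinn is a liar" - this is FALSE (a lie) because Quinn is a knight.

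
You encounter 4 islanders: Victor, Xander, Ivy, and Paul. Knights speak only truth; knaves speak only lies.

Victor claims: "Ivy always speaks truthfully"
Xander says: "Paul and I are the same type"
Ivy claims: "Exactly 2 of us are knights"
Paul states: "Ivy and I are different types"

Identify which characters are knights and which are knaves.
Victor is a knave.
Xander is a knave.
Ivy is a knave.
Paul is a knight.

Verification:
- Victor (knave) says "Ivy always speaks truthfully" - this is FALSE (a lie) because Ivy is a knave.
- Xander (knave) says "Paul and I are the same type" - this is FALSE (a lie) because Xander is a knave and Paul is a knight.
- Ivy (knave) says "Exactly 2 of us are knights" - this is FALSE (a lie) because there are 1 knights.
- Paul (knight) says "Ivy and I are different types" - this is TRUE because Paul is a knight and Ivy is a knave.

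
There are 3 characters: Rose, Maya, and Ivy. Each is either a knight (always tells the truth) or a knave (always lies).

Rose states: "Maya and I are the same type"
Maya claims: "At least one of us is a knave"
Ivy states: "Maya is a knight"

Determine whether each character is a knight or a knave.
Rose is a knave.
Maya is a knight.
Ivy is a knight.

Verification:
- Rose (knave) says "Maya and I are the same type" - this is FALSE (a lie) because Rose is a knave and Maya is a knight.
- Maya (knight) says "At least one of us is a knave" - this is TRUE because Rose is a knave.
- Ivy (knight) says "Maya is a knight" - this is TRUE because Maya is a knight.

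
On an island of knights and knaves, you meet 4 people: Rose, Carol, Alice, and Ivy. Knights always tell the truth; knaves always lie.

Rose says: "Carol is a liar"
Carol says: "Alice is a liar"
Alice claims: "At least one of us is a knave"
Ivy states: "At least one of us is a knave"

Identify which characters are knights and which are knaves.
Rose is a knight.
Carol is a knave.
Alice is a knight.
Ivy is a knight.

Verification:
- Rose (knight) says "Carol is a liar" - this is TRUE because Carol is a knave.
- Carol (knave) says "Alice is a liar" - this is FALSE (a lie) because Alice is a knight.
- Alice (knight) says "At least one of us is a knave" - this is TRUE because Carol is a knave.
- Ivy (knight) says "At least one of us is a knave" - this is TRUE because Carol is a knave.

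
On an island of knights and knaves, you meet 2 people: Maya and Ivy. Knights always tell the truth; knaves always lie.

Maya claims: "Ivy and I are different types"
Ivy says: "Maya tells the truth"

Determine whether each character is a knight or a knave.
Maya is a knave.
Ivy is a knave.

Verification:
- Maya (knave) says "Ivy and I are different types" - this is FALSE (a lie) because Maya is a knave and Ivy is a knave.
- Ivy (knave) says "Maya tells the truth" - this is FALSE (a lie) because Maya is a knave.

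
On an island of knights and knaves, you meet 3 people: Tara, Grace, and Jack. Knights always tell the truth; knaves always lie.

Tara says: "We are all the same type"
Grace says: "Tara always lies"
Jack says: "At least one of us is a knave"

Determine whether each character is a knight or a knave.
Tara is a knave.
Grace is a knight.
Jack is a knight.

Verification:
- Tara (knave) says "We are all the same type" - this is FALSE (a lie) because Grace and Jack are knights and Tara is a knave.
- Grace (knight) says "Tara always lies" - this is TRUE because Tara is a knave.
- Jack (knight) says "At least one of us is a knave" - this is TRUE because Tara is a knave.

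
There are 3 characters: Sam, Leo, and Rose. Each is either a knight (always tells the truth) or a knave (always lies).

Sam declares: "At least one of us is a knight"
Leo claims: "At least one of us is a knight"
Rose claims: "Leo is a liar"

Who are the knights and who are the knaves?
Sam is a knight.
Leo is a knight.
Rose is a knave.

Verification:
- Sam (knight) says "At least one of us is a knight" - this is TRUE because Sam and Leo are knights.
- Leo (knight) says "At least one of us is a knight" - this is TRUE because Sam and Leo are knights.
- Rose (knave) says "Leo is a liar" - this is FALSE (a lie) because Leo is a knight.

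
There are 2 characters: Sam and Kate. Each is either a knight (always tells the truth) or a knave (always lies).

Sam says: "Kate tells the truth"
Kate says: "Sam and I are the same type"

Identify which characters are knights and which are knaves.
Sam is a knight.
Kate is a knight.

Verification:
- Sam (knight) says "Kate tells the truth" - this is TRUE because Kate is a knight.
- Kate (knight) says "Sam and I are the same type" - this is TRUE because Kate is a knight and Sam is a knight.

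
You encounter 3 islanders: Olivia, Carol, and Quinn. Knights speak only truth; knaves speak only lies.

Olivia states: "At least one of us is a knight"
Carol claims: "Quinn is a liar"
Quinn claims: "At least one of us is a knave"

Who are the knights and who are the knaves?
Olivia is a knight.
Carol is a knave.
Quinn is a knight.

Verification:
- Olivia (knight) says "At least one of us is a knight" - this is TRUE because Olivia and Quinn are knights.
- Carol (knave) says "Quinn is a liar" - this is FALSE (a lie) because Quinn is a knight.
- Quinn (knight) says "At least one of us is a knave" - this is TRUE because Carol is a knave.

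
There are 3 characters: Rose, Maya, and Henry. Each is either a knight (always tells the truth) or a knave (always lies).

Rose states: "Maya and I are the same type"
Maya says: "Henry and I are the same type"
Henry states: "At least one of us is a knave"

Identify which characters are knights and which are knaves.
Rose is a knave.
Maya is a knight.
Henry is a knight.

Verification:
- Rose (knave) says "Maya and I are the same type" - this is FALSE (a lie) because Rose is a knave and Maya is a knight.
- Maya (knight) says "Henry and I are the same type" - this is TRUE because Maya is a knight and Henry is a knight.
- Henry (knight) says "At least one of us is a knave" - this is TRUE because Rose is a knave.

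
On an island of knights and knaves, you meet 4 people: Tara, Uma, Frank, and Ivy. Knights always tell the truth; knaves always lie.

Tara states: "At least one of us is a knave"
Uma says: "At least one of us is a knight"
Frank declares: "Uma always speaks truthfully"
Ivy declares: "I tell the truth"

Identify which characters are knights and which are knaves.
Tara is a knight.
Uma is a knight.
Frank is a knight.
Ivy is a knave.

Verification:
- Tara (knight) says "At least one of us is a knave" - this is TRUE because Ivy is a knave.
- Uma (knight) says "At least one of us is a knight" - this is TRUE because Tara, Uma, and Frank are knights.
- Frank (knight) says "Uma always speaks truthfully" - this is TRUE because Uma is a knight.
- Ivy (knave) says "I tell the truth" - this is FALSE (a lie) because Ivy is a knave.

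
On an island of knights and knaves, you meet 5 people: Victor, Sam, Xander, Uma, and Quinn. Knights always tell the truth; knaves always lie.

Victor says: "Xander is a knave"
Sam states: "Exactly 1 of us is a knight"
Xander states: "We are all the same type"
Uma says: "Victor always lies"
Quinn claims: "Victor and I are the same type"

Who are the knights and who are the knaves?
Victor is a knight.
Sam is a knave.
Xander is a knave.
Uma is a knave.
Quinn is a knight.

Verification:
- Victor (knight) says "Xander is a knave" - this is TRUE because Xander is a knave.
- Sam (knave) says "Exactly 1 of us is a knight" - this is FALSE (a lie) because there are 2 knights.
- Xander (knave) says "We are all the same type" - this is FALSE (a lie) because Victor and Quinn are knights and Sam, Xander, and Uma are knaves.
- Uma (knave) says "Victor always lies" - this is FALSE (a lie) because Victor is a knight.
- Quinn (knight) says "Victor and I are the same type" - this is TRUE because Quinn is a knight and Victor is a knight.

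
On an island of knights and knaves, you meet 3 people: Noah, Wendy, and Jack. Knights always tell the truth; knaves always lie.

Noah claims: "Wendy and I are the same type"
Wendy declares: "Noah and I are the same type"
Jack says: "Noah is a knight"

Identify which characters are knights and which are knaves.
Noah is a knight.
Wendy is a knight.
Jack is a knight.

Verification:
- Noah (knight) says "Wendy and I are the same type" - this is TRUE because Noah is a knight and Wendy is a knight.
- Wendy (knight) says "Noah and I are the same type" - this is TRUE because Wendy is a knight and Noah is a knight.
- Jack (knight) says "Noah is a knight" - this is TRUE because Noah is a knight.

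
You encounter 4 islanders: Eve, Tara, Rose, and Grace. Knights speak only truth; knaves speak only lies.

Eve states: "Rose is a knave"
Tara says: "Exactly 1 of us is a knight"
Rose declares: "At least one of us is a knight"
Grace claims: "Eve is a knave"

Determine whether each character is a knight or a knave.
Eve is a knave.
Tara is a knave.
Rose is a knight.
Grace is a knight.

Verification:
- Eve (knave) says "Rose is a knave" - this is FALSE (a lie) because Rose is a knight.
- Tara (knave) says "Exactly 1 of us is a knight" - this is FALSE (a lie) because there are 2 knights.
- Rose (knight) says "At least one of us is a knight" - this is TRUE because Rose and Grace are knights.
- Grace (knight) says "Eve is a knave" - this is TRUE because Eve is a knave.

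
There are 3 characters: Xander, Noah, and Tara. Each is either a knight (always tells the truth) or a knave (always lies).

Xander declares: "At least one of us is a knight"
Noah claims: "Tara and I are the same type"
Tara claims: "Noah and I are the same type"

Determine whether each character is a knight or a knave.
Xander is a knight.
Noah is a knight.
Tara is a knight.

Verification:
- Xander (knight) says "At least one of us is a knight" - this is TRUE because Xander, Noah, and Tara are knights.
- Noah (knight) says "Tara and I are the same type" - this is TRUE because Noah is a knight and Tara is a knight.
- Tara (knight) says "Noah and I are the same type" - this is TRUE because Tara is a knight and Noah is a knight.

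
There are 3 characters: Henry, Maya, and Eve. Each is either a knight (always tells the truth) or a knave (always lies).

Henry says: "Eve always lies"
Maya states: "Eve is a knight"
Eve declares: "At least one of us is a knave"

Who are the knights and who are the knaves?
Henry is a knave.
Maya is a knight.
Eve is a knight.

Verification:
- Henry (knave) says "Eve always lies" - this is FALSE (a lie) because Eve is a knight.
- Maya (knight) says "Eve is a knight" - this is TRUE because Eve is a knight.
- Eve (knight) says "At least one of us is a knave" - this is TRUE because Henry is a knave.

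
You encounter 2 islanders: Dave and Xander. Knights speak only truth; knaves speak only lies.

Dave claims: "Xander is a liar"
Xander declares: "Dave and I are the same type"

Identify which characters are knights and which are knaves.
Dave is a knight.
Xander is a knave.

Verification:
- Dave (knight) says "Xander is a liar" - this is TRUE because Xander is a knave.
- Xander (knave) says "Dave and I are the same type" - this is FALSE (a lie) because Xander is a knave and Dave is a knight.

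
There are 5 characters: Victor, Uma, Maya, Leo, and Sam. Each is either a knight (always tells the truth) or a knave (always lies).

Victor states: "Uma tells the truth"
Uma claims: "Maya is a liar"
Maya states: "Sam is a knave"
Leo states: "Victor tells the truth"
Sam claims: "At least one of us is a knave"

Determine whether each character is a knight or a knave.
Victor is a knight.
Uma is a knight.
Maya is a knave.
Leo is a knight.
Sam is a knight.

Verification:
- Victor (knight) says "Uma tells the truth" - this is TRUE because Uma is a knight.
- Uma (knight) says "Maya is a liar" - this is TRUE because Maya is a knave.
- Maya (knave) says "Sam is a knave" - this is FALSE (a lie) because Sam is a knight.
- Leo (knight) says "Victor tells the truth" - this is TRUE because Victor is a knight.
- Sam (knight) says "At least one of us is a knave" - this is TRUE because Maya is a knave.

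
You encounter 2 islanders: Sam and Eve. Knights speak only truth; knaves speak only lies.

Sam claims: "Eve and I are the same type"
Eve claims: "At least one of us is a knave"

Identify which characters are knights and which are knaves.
Sam is a knave.
Eve is a knight.

Verification:
- Sam (knave) says "Eve and I are the same type" - this is FALSE (a lie) because Sam is a knave and Eve is a knight.
- Eve (knight) says "At least one of us is a knave" - this is TRUE because Sam is a knave.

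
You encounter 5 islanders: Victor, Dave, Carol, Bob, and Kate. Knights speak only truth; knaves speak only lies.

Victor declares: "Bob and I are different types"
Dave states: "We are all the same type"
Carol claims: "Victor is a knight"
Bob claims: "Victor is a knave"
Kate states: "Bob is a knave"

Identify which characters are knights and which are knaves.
Victor is a knight.
Dave is a knave.
Carol is a knight.
Bob is a knave.
Kate is a knight.

Verification:
- Victor (knight) says "Bob and I are different types" - this is TRUE because Victor is a knight and Bob is a knave.
- Dave (knave) says "We are all the same type" - this is FALSE (a lie) because Victor, Carol, and Kate are knights and Dave and Bob are knaves.
- Carol (knight) says "Victor is a knight" - this is TRUE because Victor is a knight.
- Bob (knave) says "Victor is a knave" - this is FALSE (a lie) because Victor is a knight.
- Kate (knight) says "Bob is a knave" - this is TRUE because Bob is a knave.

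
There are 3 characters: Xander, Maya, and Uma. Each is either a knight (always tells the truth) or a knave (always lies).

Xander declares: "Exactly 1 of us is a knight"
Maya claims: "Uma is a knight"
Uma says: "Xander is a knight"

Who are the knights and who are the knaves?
Xander is a knave.
Maya is a knave.
Uma is a knave.

Verification:
- Xander (knave) says "Exactly 1 of us is a knight" - this is FALSE (a lie) because there are 0 knights.
- Maya (knave) says "Uma is a knight" - this is FALSE (a lie) because Uma is a knave.
- Uma (knave) says "Xander is a knight" - this is FALSE (a lie) because Xander is a knave.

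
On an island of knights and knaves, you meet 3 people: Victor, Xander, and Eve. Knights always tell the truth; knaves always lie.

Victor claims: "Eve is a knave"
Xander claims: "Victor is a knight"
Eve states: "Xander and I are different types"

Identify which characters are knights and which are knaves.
Victor is a knave.
Xander is a knave.
Eve is a knight.

Verification:
- Victor (knave) says "Eve is a knave" - this is FALSE (a lie) because Eve is a knight.
- Xander (knave) says "Victor is a knight" - this is FALSE (a lie) because Victor is a knave.
- Eve (knight) says "Xander and I are different types" - this is TRUE because Eve is a knight and Xander is a knave.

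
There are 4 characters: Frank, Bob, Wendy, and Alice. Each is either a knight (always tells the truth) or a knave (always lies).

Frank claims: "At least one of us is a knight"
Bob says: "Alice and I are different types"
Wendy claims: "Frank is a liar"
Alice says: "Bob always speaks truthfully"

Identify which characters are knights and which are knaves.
Frank is a knight.
Bob is a knave.
Wendy is a knave.
Alice is a knave.

Verification:
- Frank (knight) says "At least one of us is a knight" - this is TRUE because Frank is a knight.
- Bob (knave) says "Alice and I are different types" - this is FALSE (a lie) because Bob is a knave and Alice is a knave.
- Wendy (knave) says "Frank is a liar" - this is FALSE (a lie) because Frank is a knight.
- Alice (knave) says "Bob always speaks truthfully" - this is FALSE (a lie) because Bob is a knave.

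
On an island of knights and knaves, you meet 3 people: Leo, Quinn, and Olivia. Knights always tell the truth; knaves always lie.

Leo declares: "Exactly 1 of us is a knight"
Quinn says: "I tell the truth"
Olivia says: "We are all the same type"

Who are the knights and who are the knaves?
Leo is a knight.
Quinn is a knave.
Olivia is a knave.

Verification:
- Leo (knight) says "Exactly 1 of us is a knight" - this is TRUE because there are 1 knights.
- Quinn (knave) says "I tell the truth" - this is FALSE (a lie) because Quinn is a knave.
- Olivia (knave) says "We are all the same type" - this is FALSE (a lie) because Leo is a knight and Quinn and Olivia are knaves.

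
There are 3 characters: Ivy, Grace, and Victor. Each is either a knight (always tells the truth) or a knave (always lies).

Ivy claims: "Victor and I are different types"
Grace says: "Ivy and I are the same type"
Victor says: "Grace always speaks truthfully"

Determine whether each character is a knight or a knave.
Ivy is a knight.
Grace is a knave.
Victor is a knave.

Verification:
- Ivy (knight) says "Victor and I are different types" - this is TRUE because Ivy is a knight and Victor is a knave.
- Grace (knave) says "Ivy and I are the same type" - this is FALSE (a lie) because Grace is a knave and Ivy is a knight.
- Victor (knave) says "Grace always speaks truthfully" - this is FALSE (a lie) because Grace is a knave.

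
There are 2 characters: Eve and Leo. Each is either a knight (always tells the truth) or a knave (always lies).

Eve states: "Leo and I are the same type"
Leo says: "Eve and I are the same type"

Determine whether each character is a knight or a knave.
Eve is a knight.
Leo is a knight.

Verification:
- Eve (knight) says "Leo and I are the same type" - this is TRUE because Eve is a knight and Leo is a knight.
- Leo (knight) says "Eve and I are the same type" - this is TRUE because Leo is a knight and Eve is a knight.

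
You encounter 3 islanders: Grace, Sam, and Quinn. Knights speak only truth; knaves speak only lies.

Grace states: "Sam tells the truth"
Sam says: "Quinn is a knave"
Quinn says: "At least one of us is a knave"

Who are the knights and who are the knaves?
Grace is a knave.
Sam is a knave.
Quinn is a knight.

Verification:
- Grace (knave) says "Sam tells the truth" - this is FALSE (a lie) because Sam is a knave.
- Sam (knave) says "Quinn is a knave" - this is FALSE (a lie) because Quinn is a knight.
- Quinn (knight) says "At least one of us is a knave" - this is TRUE because Grace and Sam are knaves.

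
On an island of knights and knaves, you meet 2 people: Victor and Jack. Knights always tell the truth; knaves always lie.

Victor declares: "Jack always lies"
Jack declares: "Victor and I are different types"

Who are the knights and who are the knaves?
Victor is a knave.
Jack is a knight.

Verification:
- Victor (knave) says "Jack always lies" - this is FALSE (a lie) because Jack is a knight.
- Jack (knight) says "Victor and I are different types" - this is TRUE because Jack is a knight and Victor is a knave.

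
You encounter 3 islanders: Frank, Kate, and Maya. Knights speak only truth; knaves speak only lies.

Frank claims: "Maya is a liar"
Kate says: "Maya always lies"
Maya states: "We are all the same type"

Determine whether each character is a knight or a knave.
Frank is a knight.
Kate is a knight.
Maya is a knave.

Verification:
- Frank (knight) says "Maya is a liar" - this is TRUE because Maya is a knave.
- Kate (knight) says "Maya always lies" - this is TRUE because Maya is a knave.
- Maya (knave) says "We are all the same type" - this is FALSE (a lie) because Frank and Kate are knights and Maya is a knave.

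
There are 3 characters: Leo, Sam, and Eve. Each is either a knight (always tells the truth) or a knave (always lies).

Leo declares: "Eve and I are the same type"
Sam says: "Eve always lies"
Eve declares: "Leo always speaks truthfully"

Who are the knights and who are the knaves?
Leo is a knight.
Sam is a knave.
Eve is a knight.

Verification:
- Leo (knight) says "Eve and I are the same type" - this is TRUE because Leo is a knight and Eve is a knight.
- Sam (knave) says "Eve always lies" - this is FALSE (a lie) because Eve is a knight.
- Eve (knight) says "Leo always speaks truthfully" - this is TRUE because Leo is a knight.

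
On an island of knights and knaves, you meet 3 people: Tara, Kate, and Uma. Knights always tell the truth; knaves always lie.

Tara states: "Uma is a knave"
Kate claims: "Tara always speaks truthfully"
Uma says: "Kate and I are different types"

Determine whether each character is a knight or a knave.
Tara is a knave.
Kate is a knave.
Uma is a knight.

Verification:
- Tara (knave) says "Uma is a knave" - this is FALSE (a lie) because Uma is a knight.
- Kate (knave) says "Tara always speaks truthfully" - this is FALSE (a lie) because Tara is a knave.
- Uma (knight) says "Kate and I are different types" - this is TRUE because Uma is a knight and Kate is a knave.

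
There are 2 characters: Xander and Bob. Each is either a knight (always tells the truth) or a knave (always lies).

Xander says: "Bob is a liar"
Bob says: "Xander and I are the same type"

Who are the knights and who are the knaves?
Xander is a knight.
Bob is a knave.

Verification:
- Xander (knight) says "Bob is a liar" - this is TRUE because Bob is a knave.
- Bob (knave) says "Xander and I are the same type" - this is FALSE (a lie) because Bob is a knave and Xander is a knight.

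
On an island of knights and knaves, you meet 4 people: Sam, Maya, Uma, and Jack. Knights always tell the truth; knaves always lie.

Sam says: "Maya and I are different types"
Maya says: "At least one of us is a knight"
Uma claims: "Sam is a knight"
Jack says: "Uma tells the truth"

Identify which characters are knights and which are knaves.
Sam is a knave.
Maya is a knave.
Uma is a knave.
Jack is a knave.

Verification:
- Sam (knave) says "Maya and I are different types" - this is FALSE (a lie) because Sam is a knave and Maya is a knave.
- Maya (knave) says "At least one of us is a knight" - this is FALSE (a lie) because no one is a knight.
- Uma (knave) says "Sam is a knight" - this is FALSE (a lie) because Sam is a knave.
- Jack (knave) says "Uma tells the truth" - this is FALSE (a lie) because Uma is a knave.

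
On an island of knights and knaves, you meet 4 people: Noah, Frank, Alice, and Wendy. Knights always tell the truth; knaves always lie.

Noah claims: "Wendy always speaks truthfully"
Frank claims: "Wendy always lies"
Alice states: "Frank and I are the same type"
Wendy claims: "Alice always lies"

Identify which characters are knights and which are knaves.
Noah is a knave.
Frank is a knight.
Alice is a knight.
Wendy is a knave.

Verification:
- Noah (knave) says "Wendy always speaks truthfully" - this is FALSE (a lie) because Wendy is a knave.
- Frank (knight) says "Wendy always lies" - this is TRUE because Wendy is a knave.
- Alice (knight) says "Frank and I are the same type" - this is TRUE because Alice is a knight and Frank is a knight.
- Wendy (knave) says "Alice always lies" - this is FALSE (a lie) because Alice is a knight.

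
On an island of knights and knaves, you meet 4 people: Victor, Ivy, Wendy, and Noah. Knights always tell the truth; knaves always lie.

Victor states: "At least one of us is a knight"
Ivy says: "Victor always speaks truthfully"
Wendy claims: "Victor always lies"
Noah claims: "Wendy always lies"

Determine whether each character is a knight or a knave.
Victor is a knight.
Ivy is a knight.
Wendy is a knave.
Noah is a knight.

Verification:
- Victor (knight) says "At least one of us is a knight" - this is TRUE because Victor, Ivy, and Noah are knights.
- Ivy (knight) says "Victor always speaks truthfully" - this is TRUE because Victor is a knight.
- Wendy (knave) says "Victor always lies" - this is FALSE (a lie) because Victor is a knight.
- Noah (knight) says "Wendy always lies" - this is TRUE because Wendy is a knave.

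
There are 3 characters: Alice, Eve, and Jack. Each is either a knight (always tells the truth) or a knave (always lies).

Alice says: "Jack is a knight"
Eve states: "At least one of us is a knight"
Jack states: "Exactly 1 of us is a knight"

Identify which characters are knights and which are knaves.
Alice is a knave.
Eve is a knave.
Jack is a knave.

Verification:
- Alice (knave) says "Jack is a knight" - this is FALSE (a lie) because Jack is a knave.
- Eve (knave) says "At least one of us is a knight" - this is FALSE (a lie) because no one is a knight.
- Jack (knave) says "Exactly 1 of us is a knight" - this is FALSE (a lie) because there are 0 knights.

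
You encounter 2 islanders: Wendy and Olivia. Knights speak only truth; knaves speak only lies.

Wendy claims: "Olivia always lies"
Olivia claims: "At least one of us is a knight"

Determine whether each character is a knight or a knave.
Wendy is a knave.
Olivia is a knight.

Verification:
- Wendy (knave) says "Olivia always lies" - this is FALSE (a lie) because Olivia is a knight.
- Olivia (knight) says "At least one of us is a knight" - this is TRUE because Olivia is a knight.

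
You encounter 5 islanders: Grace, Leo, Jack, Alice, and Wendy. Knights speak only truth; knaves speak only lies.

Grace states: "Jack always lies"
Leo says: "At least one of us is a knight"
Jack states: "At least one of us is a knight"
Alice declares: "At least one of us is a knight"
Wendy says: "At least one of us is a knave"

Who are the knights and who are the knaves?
Grace is a knave.
Leo is a knight.
Jack is a knight.
Alice is a knight.
Wendy is a knight.

Verification:
- Grace (knave) says "Jack always lies" - this is FALSE (a lie) because Jack is a knight.
- Leo (knight) says "At least one of us is a knight" - this is TRUE because Leo, Jack, Alice, and Wendy are knights.
- Jack (knight) says "At least one of us is a knight" - this is TRUE because Leo, Jack, Alice, and Wendy are knights.
- Alice (knight) says "At least one of us is a knight" - this is TRUE because Leo, Jack, Alice, and Wendy are knights.
- Wendy (knight) says "At least one of us is a knave" - this is TRUE because Grace is a knave.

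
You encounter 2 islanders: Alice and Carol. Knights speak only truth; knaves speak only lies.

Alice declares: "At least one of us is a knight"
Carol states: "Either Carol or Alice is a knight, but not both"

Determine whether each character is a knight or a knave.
Alice is a knave.
Carol is a knave.

Verification:
- Alice (knave) says "At least one of us is a knight" - this is FALSE (a lie) because no one is a knight.
- Carol (knave) says "Either Carol or Alice is a knight, but not both" - this is FALSE (a lie) because Carol is a knave and Alice is a knave.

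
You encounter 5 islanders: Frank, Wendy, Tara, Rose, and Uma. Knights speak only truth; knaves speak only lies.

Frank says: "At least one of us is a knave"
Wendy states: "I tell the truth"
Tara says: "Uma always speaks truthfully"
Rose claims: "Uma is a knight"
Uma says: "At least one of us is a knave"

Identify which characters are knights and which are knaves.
Frank is a knight.
Wendy is a knave.
Tara is a knight.
Rose is a knight.
Uma is a knight.

Verification:
- Frank (knight) says "At least one of us is a knave" - this is TRUE because Wendy is a knave.
- Wendy (knave) says "I tell the truth" - this is FALSE (a lie) because Wendy is a knave.
- Tara (knight) says "Uma always speaks truthfully" - this is TRUE because Uma is a knight.
- Rose (knight) says "Uma is a knight" - this is TRUE because Uma is a knight.
- Uma (knight) says "At least one of us is a knave" - this is TRUE because Wendy is a knave.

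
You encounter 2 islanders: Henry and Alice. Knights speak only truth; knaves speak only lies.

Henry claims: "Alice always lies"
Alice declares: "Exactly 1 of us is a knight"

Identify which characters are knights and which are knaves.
Henry is a knave.
Alice is a knight.

Verification:
- Henry (knave) says "Alice always lies" - this is FALSE (a lie) because Alice is a knight.
- Alice (knight) says "Exactly 1 of us is a knight" - this is TRUE because there are 1 knights.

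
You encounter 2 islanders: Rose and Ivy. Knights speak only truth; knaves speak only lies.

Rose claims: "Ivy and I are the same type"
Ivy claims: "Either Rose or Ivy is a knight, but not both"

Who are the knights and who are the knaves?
Rose is a knave.
Ivy is a knight.

Verification:
- Rose (knave) says "Ivy and I are the same type" - this is FALSE (a lie) because Rose is a knave and Ivy is a knight.
- Ivy (knight) says "Either Rose or Ivy is a knight, but not both" - this is TRUE because Rose is a knave and Ivy is a knight.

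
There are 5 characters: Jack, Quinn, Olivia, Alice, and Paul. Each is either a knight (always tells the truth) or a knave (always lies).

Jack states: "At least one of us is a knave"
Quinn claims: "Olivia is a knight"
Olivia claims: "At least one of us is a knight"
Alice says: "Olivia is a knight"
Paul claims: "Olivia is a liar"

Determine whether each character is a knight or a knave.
Jack is a knight.
Quinn is a knight.
Olivia is a knight.
Alice is a knight.
Paul is a knave.

Verification:
- Jack (knight) says "At least one of us is a knave" - this is TRUE because Paul is a knave.
- Quinn (knight) says "Olivia is a knight" - this is TRUE because Olivia is a knight.
- Olivia (knight) says "At least one of us is a knight" - this is TRUE because Jack, Quinn, Olivia, and Alice are knights.
- Alice (knight) says "Olivia is a knight" - this is TRUE because Olivia is a knight.
- Paul (knave) says "Olivia is a liar" - this is FALSE (a lie) because Olivia is a knight.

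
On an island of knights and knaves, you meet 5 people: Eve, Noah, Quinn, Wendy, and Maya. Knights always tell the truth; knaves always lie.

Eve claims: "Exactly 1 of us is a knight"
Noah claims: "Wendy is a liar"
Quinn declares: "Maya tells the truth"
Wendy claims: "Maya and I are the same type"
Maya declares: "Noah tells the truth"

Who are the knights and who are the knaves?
Eve is a knave.
Noah is a knight.
Quinn is a knight.
Wendy is a knave.
Maya is a knight.

Verification:
- Eve (knave) says "Exactly 1 of us is a knight" - this is FALSE (a lie) because there are 3 knights.
- Noah (knight) says "Wendy is a liar" - this is TRUE because Wendy is a knave.
- Quinn (knight) says "Maya tells the truth" - this is TRUE because Maya is a knight.
- Wendy (knave) says "Maya and I are the same type" - this is FALSE (a lie) because Wendy is a knave and Maya is a knight.
- Maya (knight) says "Noah tells the truth" - this is TRUE because Noah is a knight.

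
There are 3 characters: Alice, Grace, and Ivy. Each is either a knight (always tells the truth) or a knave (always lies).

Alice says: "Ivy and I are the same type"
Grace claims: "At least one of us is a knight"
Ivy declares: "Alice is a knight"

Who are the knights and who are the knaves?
Alice is a knight.
Grace is a knight.
Ivy is a knight.

Verification:
- Alice (knight) says "Ivy and I are the same type" - this is TRUE because Alice is a knight and Ivy is a knight.
- Grace (knight) says "At least one of us is a knight" - this is TRUE because Alice, Grace, and Ivy are knights.
- Ivy (knight) says "Alice is a knight" - this is TRUE because Alice is a knight.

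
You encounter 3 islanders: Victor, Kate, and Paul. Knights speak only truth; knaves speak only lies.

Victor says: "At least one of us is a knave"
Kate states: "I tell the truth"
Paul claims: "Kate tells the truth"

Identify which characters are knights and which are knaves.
Victor is a knight.
Kate is a knave.
Paul is a knave.

Verification:
- Victor (knight) says "At least one of us is a knave" - this is TRUE because Kate and Paul are knaves.
- Kate (knave) says "I tell the truth" - this is FALSE (a lie) because Kate is a knave.
- Paul (knave) says "Kate tells the truth" - this is FALSE (a lie) because Kate is a knave.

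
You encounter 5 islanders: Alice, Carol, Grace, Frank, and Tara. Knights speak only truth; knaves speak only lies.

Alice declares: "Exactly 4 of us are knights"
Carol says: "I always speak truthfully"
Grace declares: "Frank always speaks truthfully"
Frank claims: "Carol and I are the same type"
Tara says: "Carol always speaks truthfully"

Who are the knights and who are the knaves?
Alice is a knave.
Carol is a knight.
Grace is a knave.
Frank is a knave.
Tara is a knight.

Verification:
- Alice (knave) says "Exactly 4 of us are knights" - this is FALSE (a lie) because there are 2 knights.
- Carol (knight) says "I always speak truthfully" - this is TRUE because Carol is a knight.
- Grace (knave) says "Frank always speaks truthfully" - this is FALSE (a lie) because Frank is a knave.
- Frank (knave) says "Carol and I are the same type" - this is FALSE (a lie) because Frank is a knave and Carol is a knight.
- Tara (knight) says "Carol always speaks truthfully" - this is TRUE because Carol is a knight.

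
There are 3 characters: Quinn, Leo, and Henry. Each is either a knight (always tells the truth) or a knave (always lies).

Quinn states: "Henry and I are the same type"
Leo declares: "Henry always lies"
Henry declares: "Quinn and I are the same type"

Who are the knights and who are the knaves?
Quinn is a knight.
Leo is a knave.
Henry is a knight.

Verification:
- Quinn (knight) says "Henry and I are the same type" - this is TRUE because Quinn is a knight and Henry is a knight.
- Leo (knave) says "Henry always lies" - this is FALSE (a lie) because Henry is a knight.
- Henry (knight) says "Quinn and I are the same type" - this is TRUE because Henry is a knight and Quinn is a knight.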